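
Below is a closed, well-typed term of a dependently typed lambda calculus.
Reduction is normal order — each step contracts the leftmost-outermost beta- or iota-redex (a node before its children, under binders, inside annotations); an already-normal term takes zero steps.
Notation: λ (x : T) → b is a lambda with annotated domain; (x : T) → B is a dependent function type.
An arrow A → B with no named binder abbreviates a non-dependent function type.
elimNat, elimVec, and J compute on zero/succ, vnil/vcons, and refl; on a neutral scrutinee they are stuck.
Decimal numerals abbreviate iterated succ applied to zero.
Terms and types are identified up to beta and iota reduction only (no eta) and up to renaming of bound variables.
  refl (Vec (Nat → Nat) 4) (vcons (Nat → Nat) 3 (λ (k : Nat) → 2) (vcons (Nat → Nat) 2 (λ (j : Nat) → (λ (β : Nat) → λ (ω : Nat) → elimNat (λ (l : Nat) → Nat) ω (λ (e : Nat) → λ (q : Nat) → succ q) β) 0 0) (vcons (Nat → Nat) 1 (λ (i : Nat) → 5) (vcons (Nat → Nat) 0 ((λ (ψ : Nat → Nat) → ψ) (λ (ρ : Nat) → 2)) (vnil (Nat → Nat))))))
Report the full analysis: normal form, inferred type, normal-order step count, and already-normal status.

normal form:
  refl (Vec (Nat → Nat) 4) (vcons (Nat → Nat) 3 (λ (k : Nat) → 2) (vcons (Nat → Nat) 2 (λ (j : Nat) → 0) (vcons (Nat → Nat) 1 (λ (β : Nat) → 5) (vcons (Nat → Nat) 0 (λ (ω : Nat) → 2) (vnil (Nat → Nat))))))
the term's type:
  Eq (Vec (Nat → Nat) 4) (vcons (Nat → Nat) 3 (λ (k : Nat) → 2) (vcons (Nat → Nat) 2 (λ (j : Nat) → 0) (vcons (Nat → Nat) 1 (λ (β : Nat) → 5) (vcons (Nat → Nat) 0 (λ (ω : Nat) → 2) (vnil (Nat → Nat)))))) (vcons (Nat → Nat) 3 (λ (l : Nat) → 2) (vcons (Nat → Nat) 2 (λ (e : Nat) → 0) (vcons (Nat → Nat) 1 (λ (q : Nat) → 5) (vcons (Nat → Nat) 0 (λ (i : Nat) → 2) (vnil (Nat → Nat))))))
reduction steps (normal order): 4
already normal: no
first contracted redex: a beta-redex


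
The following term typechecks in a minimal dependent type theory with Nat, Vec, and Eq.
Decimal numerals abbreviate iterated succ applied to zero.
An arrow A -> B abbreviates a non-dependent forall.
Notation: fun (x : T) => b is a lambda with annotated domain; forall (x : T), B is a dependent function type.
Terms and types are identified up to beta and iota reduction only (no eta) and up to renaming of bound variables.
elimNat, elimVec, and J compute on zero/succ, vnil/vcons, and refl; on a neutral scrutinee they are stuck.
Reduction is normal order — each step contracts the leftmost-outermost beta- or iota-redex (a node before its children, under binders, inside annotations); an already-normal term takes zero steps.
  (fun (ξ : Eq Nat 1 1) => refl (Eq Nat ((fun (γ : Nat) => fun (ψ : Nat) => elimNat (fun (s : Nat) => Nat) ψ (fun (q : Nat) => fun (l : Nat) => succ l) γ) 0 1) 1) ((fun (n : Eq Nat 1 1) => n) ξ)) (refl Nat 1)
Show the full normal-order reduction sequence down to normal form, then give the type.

reduction (normal order):
  (fun (ξ : Eq Nat 1 1) => refl (Eq Nat ((fun (γ : Nat) => fun (ψ : Nat) => elimNat (fun (s : Nat) => Nat) ψ (fun (q : Nat) => fun (l : Nat) => succ l) γ) 0 1) 1) ((fun (n : Eq Nat 1 1) => n) ξ)) (refl Nat 1)
  ~> refl (Eq Nat ((fun (ξ : Nat) => fun (γ : Nat) => elimNat (fun (ψ : Nat) => Nat) γ (fun (s : Nat) => fun (q : Nat) => succ q) ξ) 0 1) 1) ((fun (l : Eq Nat 1 1) => l) (refl Nat 1))
  ~> refl (Eq Nat ((fun (ξ : Nat) => elimNat (fun (γ : Nat) => Nat) ξ (fun (ψ : Nat) => fun (s : Nat) => succ s) 0) 1) 1) ((fun (q : Eq Nat 1 1) => q) (refl Nat 1))
  ~> refl (Eq Nat (elimNat (fun (ξ : Nat) => Nat) 1 (fun (γ : Nat) => fun (ψ : Nat) => succ ψ) 0) 1) ((fun (s : Eq Nat 1 1) => s) (refl Nat 1))
  ~> refl (Eq Nat 1 1) ((fun (ξ : Eq Nat 1 1) => ξ) (refl Nat 1))
  ~> refl (Eq Nat 1 1) (refl Nat 1)
inferred type:
  Eq (Eq Nat 1 1) (refl Nat 1) (refl Nat 1)


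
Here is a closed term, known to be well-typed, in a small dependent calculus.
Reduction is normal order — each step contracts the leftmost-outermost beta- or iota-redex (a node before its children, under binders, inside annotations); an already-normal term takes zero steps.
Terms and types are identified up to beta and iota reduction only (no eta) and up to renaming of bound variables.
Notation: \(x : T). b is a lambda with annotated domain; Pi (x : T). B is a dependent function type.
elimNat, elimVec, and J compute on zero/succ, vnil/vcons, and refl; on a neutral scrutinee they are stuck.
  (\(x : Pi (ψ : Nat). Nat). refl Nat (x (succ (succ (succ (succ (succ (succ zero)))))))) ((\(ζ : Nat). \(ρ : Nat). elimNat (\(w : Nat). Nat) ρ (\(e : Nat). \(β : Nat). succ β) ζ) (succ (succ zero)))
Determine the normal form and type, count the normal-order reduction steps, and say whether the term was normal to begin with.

normal form:
  refl Nat (succ (succ (succ (succ (succ (succ (succ (succ zero))))))))
type:
  Eq Nat (succ (succ (succ (succ (succ (succ (succ (succ zero)))))))) (succ (succ (succ (succ (succ (succ (succ (succ zero))))))))
normal-order step count: 10
started in normal form: no
first redex: a beta-redex


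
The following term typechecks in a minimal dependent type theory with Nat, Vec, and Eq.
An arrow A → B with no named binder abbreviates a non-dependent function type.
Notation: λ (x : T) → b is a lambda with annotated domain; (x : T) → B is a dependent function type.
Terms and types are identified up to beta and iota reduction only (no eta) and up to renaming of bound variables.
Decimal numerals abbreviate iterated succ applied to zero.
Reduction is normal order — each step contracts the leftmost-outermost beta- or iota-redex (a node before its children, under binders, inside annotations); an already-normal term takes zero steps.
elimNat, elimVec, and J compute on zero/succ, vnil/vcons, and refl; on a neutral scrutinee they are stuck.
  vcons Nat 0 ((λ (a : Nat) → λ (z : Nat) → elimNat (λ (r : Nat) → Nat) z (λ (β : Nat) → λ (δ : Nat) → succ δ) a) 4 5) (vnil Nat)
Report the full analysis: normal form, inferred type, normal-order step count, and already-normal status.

reduced normal form:
  vcons Nat 0 9 (vnil Nat)
inferred type:
  Vec Nat 1
steps to reach normal form (normal order): 15
started in normal form: no
first redex: a beta-redex


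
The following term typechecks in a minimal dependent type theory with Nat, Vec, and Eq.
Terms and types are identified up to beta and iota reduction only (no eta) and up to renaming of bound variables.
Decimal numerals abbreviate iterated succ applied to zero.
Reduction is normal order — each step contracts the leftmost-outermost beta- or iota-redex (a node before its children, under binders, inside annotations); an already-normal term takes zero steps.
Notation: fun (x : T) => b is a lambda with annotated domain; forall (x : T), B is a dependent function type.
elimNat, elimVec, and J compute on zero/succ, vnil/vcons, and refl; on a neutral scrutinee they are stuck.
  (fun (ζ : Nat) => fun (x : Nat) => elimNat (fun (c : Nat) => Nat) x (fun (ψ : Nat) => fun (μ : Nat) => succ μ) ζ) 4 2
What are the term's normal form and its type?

normal form:
  6
type:
  Nat
observation: reduction starts at a beta-redex, and 15 normal-order steps reach the normal form.


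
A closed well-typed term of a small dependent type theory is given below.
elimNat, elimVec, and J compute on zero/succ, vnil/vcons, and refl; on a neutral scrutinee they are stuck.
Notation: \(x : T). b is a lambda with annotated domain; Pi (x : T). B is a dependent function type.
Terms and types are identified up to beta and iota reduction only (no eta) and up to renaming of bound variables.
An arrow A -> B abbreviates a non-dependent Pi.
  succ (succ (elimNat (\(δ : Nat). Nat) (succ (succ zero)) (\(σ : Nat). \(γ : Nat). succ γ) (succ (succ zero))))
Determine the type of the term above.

the term's type:
  Nat


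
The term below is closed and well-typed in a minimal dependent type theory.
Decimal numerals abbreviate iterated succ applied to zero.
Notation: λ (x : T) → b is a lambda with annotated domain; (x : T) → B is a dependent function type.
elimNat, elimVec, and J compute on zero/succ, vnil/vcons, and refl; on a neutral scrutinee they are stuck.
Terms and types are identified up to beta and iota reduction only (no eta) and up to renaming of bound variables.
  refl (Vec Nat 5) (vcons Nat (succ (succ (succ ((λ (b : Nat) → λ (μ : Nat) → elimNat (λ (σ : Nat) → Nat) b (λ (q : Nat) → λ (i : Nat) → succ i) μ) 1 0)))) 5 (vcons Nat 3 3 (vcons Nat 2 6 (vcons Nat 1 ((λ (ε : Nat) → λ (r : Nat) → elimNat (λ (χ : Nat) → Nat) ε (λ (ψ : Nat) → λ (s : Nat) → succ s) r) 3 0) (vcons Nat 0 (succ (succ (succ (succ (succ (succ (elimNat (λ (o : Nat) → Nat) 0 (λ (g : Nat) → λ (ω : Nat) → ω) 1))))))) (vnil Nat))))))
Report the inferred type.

inferred type:
  Eq (Vec Nat 5) (vcons Nat 4 5 (vcons Nat 3 3 (vcons Nat 2 6 (vcons Nat 1 3 (vcons Nat 0 6 (vnil Nat)))))) (vcons Nat 4 5 (vcons Nat 3 3 (vcons Nat 2 6 (vcons Nat 1 3 (vcons Nat 0 6 (vnil Nat))))))


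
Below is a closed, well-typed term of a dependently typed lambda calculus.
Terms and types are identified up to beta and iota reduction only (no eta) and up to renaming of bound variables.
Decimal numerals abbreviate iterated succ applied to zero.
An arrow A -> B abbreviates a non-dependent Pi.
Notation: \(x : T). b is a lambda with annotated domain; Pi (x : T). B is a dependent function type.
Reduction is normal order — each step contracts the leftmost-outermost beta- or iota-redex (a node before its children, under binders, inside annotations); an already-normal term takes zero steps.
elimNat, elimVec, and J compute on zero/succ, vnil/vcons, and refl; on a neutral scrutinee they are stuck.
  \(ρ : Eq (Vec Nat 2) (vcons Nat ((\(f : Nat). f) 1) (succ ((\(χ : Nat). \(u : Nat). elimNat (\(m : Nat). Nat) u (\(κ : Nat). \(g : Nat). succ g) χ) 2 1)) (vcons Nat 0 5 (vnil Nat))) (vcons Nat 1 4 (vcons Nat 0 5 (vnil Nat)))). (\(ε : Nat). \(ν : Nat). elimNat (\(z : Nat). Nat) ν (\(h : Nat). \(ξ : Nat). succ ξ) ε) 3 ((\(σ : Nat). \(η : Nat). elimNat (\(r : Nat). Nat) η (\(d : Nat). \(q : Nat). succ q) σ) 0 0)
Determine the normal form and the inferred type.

resulting normal form:
  \(ρ : Eq (Vec Nat 2) (vcons Nat 1 4 (vcons Nat 0 5 (vnil Nat))) (vcons Nat 1 4 (vcons Nat 0 5 (vnil Nat)))). 3
the term's type:
  Eq (Vec Nat 2) (vcons Nat 1 4 (vcons Nat 0 5 (vnil Nat))) (vcons Nat 1 4 (vcons Nat 0 5 (vnil Nat))) -> Nat
observation: normalization takes exactly 25 steps under the normal-order strategy.


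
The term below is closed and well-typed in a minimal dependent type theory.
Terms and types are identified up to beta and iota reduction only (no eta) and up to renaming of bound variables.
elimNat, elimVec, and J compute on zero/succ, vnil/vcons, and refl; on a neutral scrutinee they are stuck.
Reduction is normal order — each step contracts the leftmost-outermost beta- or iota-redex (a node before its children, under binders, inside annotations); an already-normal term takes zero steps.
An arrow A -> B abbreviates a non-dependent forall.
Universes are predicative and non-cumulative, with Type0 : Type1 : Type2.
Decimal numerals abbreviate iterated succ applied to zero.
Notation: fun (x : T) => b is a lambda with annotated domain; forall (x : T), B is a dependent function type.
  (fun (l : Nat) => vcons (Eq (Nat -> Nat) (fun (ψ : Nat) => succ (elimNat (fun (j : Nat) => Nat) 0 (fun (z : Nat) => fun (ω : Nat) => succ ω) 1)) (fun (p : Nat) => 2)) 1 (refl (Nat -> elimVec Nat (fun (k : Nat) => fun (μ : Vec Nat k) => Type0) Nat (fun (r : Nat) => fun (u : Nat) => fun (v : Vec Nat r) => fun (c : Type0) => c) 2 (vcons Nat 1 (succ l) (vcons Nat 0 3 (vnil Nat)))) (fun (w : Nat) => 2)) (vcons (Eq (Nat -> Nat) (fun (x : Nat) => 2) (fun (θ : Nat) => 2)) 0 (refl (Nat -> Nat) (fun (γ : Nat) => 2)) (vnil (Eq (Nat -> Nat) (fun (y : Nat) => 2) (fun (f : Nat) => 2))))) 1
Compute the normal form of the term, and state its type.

resulting normal form:
  vcons (Eq (Nat -> Nat) (fun (l : Nat) => 2) (fun (ψ : Nat) => 2)) 1 (refl (Nat -> Nat) (fun (j : Nat) => 2)) (vcons (Eq (Nat -> Nat) (fun (z : Nat) => 2) (fun (ω : Nat) => 2)) 0 (refl (Nat -> Nat) (fun (p : Nat) => 2)) (vnil (Eq (Nat -> Nat) (fun (k : Nat) => 2) (fun (μ : Nat) => 2))))
the term's type:
  Vec (Eq (Nat -> Nat) (fun (l : Nat) => 2) (fun (ψ : Nat) => 2)) 2


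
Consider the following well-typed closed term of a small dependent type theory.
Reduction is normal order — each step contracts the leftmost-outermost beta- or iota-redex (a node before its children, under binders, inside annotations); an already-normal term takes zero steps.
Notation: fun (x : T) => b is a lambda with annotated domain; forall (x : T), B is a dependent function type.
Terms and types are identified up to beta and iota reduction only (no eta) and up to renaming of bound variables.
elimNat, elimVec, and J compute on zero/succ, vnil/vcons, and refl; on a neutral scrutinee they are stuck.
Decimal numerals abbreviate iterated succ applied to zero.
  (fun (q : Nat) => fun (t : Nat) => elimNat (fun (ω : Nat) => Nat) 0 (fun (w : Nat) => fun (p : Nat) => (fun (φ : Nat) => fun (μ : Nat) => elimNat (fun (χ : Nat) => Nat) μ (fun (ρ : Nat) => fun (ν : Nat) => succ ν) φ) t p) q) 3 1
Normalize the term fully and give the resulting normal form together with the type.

normal form:
  3
inferred type:
  Nat
observation: reduction starts at a beta-redex, and 30 normal-order steps reach the normal form.


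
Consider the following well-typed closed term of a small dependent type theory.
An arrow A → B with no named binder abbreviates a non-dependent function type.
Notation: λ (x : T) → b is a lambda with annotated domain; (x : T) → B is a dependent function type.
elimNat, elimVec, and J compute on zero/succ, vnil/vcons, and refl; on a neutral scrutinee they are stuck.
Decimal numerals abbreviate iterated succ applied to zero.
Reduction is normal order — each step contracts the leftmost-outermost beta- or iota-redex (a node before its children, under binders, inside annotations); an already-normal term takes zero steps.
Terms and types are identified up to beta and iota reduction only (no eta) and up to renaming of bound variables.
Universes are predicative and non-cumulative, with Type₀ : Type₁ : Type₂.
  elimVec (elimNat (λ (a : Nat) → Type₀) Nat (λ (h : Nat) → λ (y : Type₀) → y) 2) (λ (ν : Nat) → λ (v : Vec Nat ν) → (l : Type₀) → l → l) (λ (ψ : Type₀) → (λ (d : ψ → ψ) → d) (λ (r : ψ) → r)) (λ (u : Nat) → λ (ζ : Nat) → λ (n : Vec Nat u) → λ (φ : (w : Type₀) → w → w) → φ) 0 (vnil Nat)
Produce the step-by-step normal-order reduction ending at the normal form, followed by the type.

normal-order reduction:
  elimVec (elimNat (λ (a : Nat) → Type₀) Nat (λ (h : Nat) → λ (y : Type₀) → y) 2) (λ (ν : Nat) → λ (v : Vec Nat ν) → (l : Type₀) → l → l) (λ (ψ : Type₀) → (λ (d : ψ → ψ) → d) (λ (r : ψ) → r)) (λ (u : Nat) → λ (ζ : Nat) → λ (n : Vec Nat u) → λ (φ : (w : Type₀) → w → w) → φ) 0 (vnil Nat)
  ~> λ (a : Type₀) → (λ (h : a → a) → h) (λ (y : a) → y)
  ~> λ (a : Type₀) → λ (h : a) → h
the term's type:
  (a : Type₀) → a → a


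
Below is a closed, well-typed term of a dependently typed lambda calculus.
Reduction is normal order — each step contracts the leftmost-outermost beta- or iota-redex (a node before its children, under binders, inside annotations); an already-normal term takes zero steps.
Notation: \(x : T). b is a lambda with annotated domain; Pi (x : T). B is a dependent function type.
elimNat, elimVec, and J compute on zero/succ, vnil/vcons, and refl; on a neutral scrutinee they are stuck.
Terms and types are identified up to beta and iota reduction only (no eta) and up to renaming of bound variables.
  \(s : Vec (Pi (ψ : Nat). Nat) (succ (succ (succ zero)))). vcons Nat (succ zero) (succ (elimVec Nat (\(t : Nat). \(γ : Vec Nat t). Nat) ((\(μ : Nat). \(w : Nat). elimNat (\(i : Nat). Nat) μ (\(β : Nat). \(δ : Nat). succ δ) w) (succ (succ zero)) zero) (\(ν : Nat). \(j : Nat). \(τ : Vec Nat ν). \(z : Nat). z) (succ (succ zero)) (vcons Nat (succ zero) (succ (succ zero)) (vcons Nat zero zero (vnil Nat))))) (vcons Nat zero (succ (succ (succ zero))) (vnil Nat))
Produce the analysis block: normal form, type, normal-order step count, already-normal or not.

normal form:
  \(s : Vec (Pi (ψ : Nat). Nat) (succ (succ (succ zero)))). vcons Nat (succ zero) (succ (succ (succ zero))) (vcons Nat zero (succ (succ (succ zero))) (vnil Nat))
inferred type:
  Pi (s : Vec (Pi (ψ : Nat). Nat) (succ (succ (succ zero)))). Vec Nat (succ (succ zero))
steps to reach normal form (normal order): 14
already normal: no
first redex: an elimVec iota-redex


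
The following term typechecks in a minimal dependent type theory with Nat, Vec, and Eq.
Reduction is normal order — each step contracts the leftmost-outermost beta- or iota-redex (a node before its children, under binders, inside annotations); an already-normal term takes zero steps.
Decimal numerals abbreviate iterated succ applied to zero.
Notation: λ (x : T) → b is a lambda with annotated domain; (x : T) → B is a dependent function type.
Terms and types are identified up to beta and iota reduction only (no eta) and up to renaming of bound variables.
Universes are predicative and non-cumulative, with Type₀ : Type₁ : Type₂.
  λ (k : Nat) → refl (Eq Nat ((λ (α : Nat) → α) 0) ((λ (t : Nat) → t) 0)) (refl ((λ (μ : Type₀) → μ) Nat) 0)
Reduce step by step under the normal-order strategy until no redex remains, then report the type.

reduction (normal order):
  λ (k : Nat) → refl (Eq Nat ((λ (α : Nat) → α) 0) ((λ (t : Nat) → t) 0)) (refl ((λ (μ : Type₀) → μ) Nat) 0)
  ~> λ (k : Nat) → refl (Eq Nat 0 ((λ (α : Nat) → α) 0)) (refl ((λ (t : Type₀) → t) Nat) 0)
  ~> λ (k : Nat) → refl (Eq Nat 0 0) (refl ((λ (α : Type₀) → α) Nat) 0)
  ~> λ (k : Nat) → refl (Eq Nat 0 0) (refl Nat 0)
the term's type:
  (k : Nat) → Eq (Eq Nat 0 0) (refl Nat 0) (refl Nat 0)


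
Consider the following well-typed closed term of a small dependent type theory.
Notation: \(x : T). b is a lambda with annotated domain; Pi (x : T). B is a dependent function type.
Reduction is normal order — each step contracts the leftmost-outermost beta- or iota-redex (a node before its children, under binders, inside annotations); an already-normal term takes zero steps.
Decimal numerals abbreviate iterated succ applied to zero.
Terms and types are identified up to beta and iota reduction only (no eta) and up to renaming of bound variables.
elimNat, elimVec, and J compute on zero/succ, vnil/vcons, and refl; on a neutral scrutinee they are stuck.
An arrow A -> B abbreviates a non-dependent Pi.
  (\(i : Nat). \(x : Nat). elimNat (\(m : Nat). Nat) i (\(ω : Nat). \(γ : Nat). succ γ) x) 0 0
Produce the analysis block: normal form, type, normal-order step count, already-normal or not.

reduced normal form:
  0
the term's type:
  Nat
steps to reach normal form (normal order): 3
already normal: no
first redex: a beta-redex


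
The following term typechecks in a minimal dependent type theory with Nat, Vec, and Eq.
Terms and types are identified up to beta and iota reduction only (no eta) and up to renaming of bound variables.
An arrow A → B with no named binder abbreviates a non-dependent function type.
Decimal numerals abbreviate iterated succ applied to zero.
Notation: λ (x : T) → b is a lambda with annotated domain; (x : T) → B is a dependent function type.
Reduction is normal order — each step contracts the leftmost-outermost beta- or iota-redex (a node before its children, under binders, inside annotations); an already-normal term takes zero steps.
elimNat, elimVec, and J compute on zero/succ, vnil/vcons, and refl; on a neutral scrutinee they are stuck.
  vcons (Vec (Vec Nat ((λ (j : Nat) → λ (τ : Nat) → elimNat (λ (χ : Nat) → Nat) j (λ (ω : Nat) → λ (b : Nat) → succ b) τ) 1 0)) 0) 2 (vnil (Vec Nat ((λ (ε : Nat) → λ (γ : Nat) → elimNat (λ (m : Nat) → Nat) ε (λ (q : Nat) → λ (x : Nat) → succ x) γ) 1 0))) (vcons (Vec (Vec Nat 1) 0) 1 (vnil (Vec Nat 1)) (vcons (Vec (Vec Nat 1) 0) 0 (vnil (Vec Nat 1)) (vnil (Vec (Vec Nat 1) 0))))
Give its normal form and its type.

reduced normal form:
  vcons (Vec (Vec Nat 1) 0) 2 (vnil (Vec Nat 1)) (vcons (Vec (Vec Nat 1) 0) 1 (vnil (Vec Nat 1)) (vcons (Vec (Vec Nat 1) 0) 0 (vnil (Vec Nat 1)) (vnil (Vec (Vec Nat 1) 0))))
type:
  Vec (Vec (Vec Nat 1) 0) 3
observation: the first redex contracted is a beta-redex; the normal form is reached in 6 normal-order steps.


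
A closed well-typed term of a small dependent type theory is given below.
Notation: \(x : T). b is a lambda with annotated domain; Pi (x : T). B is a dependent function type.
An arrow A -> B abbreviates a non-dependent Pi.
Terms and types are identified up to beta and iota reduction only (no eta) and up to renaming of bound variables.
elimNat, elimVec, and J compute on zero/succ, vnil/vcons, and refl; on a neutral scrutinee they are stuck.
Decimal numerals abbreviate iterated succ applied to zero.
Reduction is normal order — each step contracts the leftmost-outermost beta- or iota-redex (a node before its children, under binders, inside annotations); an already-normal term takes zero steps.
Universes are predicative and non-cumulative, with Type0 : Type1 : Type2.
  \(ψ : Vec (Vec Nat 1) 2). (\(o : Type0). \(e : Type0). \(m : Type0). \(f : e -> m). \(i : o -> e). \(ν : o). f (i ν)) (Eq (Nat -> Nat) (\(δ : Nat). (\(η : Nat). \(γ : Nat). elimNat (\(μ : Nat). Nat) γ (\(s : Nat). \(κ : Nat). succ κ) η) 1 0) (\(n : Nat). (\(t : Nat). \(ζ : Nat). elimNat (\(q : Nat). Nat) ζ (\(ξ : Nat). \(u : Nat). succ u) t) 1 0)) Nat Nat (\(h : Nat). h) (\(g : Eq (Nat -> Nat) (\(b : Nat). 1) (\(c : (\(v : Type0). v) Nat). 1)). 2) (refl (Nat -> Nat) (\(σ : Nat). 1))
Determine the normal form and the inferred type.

normal form:
  \(ψ : Vec (Vec Nat 1) 2). 2
type:
  Vec (Vec Nat 1) 2 -> Nat
observation: 8 normal-order steps normalize the term, beginning with a beta-redex.


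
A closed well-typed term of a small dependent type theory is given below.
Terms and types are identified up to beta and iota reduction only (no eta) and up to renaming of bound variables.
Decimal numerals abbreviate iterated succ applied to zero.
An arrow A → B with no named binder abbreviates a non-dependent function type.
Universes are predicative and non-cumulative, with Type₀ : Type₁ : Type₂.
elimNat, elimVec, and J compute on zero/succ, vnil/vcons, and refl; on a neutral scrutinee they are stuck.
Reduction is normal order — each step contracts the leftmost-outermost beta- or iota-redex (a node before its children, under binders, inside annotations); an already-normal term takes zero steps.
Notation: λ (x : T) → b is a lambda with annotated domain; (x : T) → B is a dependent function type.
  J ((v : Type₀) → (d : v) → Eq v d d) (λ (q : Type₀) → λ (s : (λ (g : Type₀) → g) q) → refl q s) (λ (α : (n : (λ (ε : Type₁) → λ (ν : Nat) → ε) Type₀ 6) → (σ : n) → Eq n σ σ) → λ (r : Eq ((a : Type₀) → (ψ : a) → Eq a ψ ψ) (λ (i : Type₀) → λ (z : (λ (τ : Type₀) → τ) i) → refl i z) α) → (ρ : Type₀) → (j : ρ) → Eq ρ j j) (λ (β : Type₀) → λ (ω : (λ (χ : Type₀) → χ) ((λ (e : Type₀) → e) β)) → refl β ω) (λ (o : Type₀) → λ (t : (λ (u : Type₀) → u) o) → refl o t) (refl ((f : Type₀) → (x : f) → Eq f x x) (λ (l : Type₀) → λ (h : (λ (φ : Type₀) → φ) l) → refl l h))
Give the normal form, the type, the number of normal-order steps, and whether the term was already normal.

normal form:
  λ (v : Type₀) → λ (d : v) → refl v d
the term's type:
  (v : Type₀) → (d : v) → Eq v d d
steps to reach normal form (normal order): 3
term was already normal: no
first redex: a J iota-redex


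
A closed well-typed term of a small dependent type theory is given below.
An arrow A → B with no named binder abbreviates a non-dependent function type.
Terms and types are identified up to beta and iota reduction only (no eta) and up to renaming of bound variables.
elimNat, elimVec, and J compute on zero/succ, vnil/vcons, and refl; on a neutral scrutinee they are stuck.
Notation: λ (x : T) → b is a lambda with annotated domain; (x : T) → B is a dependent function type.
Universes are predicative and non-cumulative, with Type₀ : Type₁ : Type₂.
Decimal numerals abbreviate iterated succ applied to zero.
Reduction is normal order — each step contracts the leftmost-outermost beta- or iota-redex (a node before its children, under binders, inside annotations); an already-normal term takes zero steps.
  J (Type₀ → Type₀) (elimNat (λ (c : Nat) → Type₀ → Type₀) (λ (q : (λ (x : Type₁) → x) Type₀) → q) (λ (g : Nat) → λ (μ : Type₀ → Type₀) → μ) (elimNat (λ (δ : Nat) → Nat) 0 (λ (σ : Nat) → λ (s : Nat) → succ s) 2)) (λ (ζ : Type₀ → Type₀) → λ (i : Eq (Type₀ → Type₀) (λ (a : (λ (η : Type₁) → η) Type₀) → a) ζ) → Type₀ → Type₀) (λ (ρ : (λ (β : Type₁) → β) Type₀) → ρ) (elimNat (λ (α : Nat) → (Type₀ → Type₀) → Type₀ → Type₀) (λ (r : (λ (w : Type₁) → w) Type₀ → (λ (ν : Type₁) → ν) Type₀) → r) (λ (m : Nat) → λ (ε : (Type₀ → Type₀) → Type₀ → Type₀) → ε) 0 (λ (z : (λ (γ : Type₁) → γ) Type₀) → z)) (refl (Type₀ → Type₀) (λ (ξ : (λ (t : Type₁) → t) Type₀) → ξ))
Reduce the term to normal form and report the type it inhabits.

resulting normal form:
  λ (c : Type₀) → c
type:
  Type₀ → Type₀
observation: normalization takes exactly 2 steps under the normal-order strategy.


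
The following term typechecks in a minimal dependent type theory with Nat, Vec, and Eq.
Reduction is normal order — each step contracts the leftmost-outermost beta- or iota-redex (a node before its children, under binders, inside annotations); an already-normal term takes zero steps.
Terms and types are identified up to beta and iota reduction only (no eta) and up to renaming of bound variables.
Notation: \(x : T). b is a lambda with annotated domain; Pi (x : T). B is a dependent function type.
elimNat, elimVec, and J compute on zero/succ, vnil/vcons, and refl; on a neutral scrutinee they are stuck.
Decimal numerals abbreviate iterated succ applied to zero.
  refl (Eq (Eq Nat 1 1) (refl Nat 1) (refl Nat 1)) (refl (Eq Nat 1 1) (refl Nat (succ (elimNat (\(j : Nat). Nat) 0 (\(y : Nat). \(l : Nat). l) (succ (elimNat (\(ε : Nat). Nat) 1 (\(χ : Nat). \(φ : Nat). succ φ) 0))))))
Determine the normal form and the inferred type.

normal form:
  refl (Eq (Eq Nat 1 1) (refl Nat 1) (refl Nat 1)) (refl (Eq Nat 1 1) (refl Nat 1))
the term's type:
  Eq (Eq (Eq Nat 1 1) (refl Nat 1) (refl Nat 1)) (refl (Eq Nat 1 1) (refl Nat 1)) (refl (Eq Nat 1 1) (refl Nat 1))


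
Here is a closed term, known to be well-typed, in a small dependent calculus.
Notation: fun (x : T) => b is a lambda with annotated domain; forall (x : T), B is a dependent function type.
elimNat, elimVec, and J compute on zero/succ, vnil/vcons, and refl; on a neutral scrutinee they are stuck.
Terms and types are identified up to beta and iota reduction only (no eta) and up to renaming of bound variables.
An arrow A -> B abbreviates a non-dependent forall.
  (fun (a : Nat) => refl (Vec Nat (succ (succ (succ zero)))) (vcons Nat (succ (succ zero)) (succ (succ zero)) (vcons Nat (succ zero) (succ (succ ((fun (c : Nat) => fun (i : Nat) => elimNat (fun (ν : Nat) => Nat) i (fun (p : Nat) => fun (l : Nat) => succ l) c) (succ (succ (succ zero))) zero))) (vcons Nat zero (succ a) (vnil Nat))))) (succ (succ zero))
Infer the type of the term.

inferred type:
  Eq (Vec Nat (succ (succ (succ zero)))) (vcons Nat (succ (succ zero)) (succ (succ zero)) (vcons Nat (succ zero) (succ (succ (succ (succ (succ zero))))) (vcons Nat zero (succ (succ (succ zero))) (vnil Nat)))) (vcons Nat (succ (succ zero)) (succ (succ zero)) (vcons Nat (succ zero) (succ (succ (succ (succ (succ zero))))) (vcons Nat zero (succ (succ (succ zero))) (vnil Nat))))


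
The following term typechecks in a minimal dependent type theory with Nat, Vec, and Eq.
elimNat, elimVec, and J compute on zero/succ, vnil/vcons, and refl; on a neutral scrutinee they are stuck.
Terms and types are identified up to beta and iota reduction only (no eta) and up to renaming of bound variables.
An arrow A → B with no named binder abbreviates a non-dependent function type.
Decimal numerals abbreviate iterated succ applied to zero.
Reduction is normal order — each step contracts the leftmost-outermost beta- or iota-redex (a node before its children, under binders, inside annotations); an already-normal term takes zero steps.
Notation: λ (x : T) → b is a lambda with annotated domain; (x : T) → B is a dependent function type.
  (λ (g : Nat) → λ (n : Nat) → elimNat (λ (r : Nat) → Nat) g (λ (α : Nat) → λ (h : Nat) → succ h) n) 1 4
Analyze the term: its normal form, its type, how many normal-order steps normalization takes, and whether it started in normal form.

normal form:
  5
inferred type:
  Nat
reduction steps (normal order): 15
already normal: no
first redex: a beta-redex


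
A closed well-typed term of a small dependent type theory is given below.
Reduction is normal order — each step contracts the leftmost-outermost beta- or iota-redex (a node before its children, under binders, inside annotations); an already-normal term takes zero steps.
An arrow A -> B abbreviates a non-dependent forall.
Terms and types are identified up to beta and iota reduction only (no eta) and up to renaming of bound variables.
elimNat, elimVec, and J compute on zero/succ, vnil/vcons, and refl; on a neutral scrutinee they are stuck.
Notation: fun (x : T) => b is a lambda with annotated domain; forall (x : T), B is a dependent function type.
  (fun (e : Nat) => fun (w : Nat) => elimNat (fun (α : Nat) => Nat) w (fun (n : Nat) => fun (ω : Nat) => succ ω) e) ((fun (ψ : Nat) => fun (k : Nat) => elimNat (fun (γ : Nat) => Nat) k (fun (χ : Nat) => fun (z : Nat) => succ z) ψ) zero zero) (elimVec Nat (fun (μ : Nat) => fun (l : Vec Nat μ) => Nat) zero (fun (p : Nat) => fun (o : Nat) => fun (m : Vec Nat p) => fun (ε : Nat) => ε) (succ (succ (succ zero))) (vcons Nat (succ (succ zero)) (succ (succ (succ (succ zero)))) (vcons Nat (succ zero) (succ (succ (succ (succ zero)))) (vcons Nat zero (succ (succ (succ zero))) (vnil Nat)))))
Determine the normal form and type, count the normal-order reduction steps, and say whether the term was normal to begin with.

reduced normal form:
  zero
inferred type:
  Nat
reduction steps (normal order): 22
already normal: no
first redex: a beta-redex


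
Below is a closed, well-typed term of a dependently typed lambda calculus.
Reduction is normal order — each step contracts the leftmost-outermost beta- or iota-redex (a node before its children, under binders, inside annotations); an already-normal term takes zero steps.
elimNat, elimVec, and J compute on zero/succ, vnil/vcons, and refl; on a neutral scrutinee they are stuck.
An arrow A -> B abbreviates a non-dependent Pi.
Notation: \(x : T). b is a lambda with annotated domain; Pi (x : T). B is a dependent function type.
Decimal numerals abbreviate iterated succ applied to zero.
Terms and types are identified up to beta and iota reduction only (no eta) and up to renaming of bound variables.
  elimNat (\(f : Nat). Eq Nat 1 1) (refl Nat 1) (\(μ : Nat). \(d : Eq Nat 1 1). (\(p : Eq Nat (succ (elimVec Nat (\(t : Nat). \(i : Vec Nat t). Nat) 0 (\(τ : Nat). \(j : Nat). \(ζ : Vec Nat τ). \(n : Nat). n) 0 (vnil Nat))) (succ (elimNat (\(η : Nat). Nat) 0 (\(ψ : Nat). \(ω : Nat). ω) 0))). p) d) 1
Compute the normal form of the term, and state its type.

resulting normal form:
  refl Nat 1
inferred type:
  Eq Nat 1 1


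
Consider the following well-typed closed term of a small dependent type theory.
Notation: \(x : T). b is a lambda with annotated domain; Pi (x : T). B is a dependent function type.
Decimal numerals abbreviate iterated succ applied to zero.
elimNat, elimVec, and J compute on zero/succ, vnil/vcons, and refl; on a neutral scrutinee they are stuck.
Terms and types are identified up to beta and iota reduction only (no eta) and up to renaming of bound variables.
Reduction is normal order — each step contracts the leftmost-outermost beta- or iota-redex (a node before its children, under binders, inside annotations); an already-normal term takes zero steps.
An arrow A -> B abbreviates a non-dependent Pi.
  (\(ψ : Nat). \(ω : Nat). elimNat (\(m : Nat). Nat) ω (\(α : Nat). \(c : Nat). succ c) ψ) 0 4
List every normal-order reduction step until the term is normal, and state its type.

normal-order reduction sequence:
  (\(ψ : Nat). \(ω : Nat). elimNat (\(m : Nat). Nat) ω (\(α : Nat). \(c : Nat). succ c) ψ) 0 4
  ~> (\(ψ : Nat). elimNat (\(ω : Nat). Nat) ψ (\(m : Nat). \(α : Nat). succ α) 0) 4
  ~> elimNat (\(ψ : Nat). Nat) 4 (\(ω : Nat). \(m : Nat). succ m) 0
  ~> 4
inferred type:
  Nat


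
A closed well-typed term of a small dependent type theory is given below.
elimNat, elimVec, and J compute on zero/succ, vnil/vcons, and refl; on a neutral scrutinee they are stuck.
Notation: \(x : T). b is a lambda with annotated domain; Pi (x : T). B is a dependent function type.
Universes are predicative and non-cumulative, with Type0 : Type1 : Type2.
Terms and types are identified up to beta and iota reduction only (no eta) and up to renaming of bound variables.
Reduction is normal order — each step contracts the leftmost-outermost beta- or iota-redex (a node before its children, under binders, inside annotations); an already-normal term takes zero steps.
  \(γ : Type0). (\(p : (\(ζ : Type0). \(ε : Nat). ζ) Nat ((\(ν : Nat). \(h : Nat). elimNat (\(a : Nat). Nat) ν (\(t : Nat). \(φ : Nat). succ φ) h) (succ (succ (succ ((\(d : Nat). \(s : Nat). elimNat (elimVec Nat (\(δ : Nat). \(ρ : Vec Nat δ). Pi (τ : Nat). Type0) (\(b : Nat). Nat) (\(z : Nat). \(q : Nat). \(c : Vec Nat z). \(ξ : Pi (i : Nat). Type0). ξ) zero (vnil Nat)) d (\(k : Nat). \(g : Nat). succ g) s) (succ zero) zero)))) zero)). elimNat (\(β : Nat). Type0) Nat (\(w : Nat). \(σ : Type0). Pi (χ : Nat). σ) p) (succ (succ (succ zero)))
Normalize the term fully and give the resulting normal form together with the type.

reduced normal form:
  \(γ : Type0). Pi (p : Nat). Pi (ζ : Nat). Pi (ε : Nat). Nat
the term's type:
  Pi (γ : Type0). Type0
observation: the first redex contracted is a beta-redex; the normal form is reached in 11 normal-order steps.


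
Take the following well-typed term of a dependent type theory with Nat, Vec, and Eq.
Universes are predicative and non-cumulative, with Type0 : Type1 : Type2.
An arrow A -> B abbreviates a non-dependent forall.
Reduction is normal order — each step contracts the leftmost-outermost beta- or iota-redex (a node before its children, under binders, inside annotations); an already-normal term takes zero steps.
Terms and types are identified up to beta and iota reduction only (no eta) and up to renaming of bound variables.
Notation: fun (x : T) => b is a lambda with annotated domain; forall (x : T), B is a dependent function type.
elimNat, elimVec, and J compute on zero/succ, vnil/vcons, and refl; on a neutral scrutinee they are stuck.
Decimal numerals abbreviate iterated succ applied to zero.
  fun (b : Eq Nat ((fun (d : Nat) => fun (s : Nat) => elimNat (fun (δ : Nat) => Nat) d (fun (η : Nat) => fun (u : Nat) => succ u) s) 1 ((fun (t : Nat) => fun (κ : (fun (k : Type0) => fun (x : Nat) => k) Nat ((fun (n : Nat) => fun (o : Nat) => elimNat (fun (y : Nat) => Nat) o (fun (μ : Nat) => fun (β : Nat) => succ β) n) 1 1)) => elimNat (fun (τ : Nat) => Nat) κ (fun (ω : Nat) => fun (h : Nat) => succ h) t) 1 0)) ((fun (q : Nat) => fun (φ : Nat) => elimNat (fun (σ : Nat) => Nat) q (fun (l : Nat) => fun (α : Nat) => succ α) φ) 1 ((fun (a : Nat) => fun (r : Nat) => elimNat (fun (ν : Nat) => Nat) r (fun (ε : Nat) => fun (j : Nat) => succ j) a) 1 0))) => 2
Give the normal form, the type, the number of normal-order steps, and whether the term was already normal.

normal form:
  fun (b : Eq Nat 2 2) => 2
type:
  Eq Nat 2 2 -> Nat
reduction steps (normal order): 24
term was already normal: no
first contracted redex: a beta-redex


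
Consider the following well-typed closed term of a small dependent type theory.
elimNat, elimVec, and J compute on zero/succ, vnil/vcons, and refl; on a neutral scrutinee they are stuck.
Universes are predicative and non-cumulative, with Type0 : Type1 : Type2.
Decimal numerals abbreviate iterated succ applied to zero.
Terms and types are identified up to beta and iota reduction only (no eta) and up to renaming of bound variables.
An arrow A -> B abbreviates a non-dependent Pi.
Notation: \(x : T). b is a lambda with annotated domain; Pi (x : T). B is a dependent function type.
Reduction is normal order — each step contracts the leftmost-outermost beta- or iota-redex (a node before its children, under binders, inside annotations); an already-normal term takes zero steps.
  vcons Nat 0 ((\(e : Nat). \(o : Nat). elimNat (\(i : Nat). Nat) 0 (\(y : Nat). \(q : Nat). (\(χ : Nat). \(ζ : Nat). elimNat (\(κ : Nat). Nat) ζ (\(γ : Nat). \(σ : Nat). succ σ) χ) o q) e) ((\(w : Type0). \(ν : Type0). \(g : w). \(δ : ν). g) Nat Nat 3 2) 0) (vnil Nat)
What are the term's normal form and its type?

resulting normal form:
  vcons Nat 0 0 (vnil Nat)
inferred type:
  Vec Nat 1
observation: the term reaches its normal form after 19 normal-order steps.


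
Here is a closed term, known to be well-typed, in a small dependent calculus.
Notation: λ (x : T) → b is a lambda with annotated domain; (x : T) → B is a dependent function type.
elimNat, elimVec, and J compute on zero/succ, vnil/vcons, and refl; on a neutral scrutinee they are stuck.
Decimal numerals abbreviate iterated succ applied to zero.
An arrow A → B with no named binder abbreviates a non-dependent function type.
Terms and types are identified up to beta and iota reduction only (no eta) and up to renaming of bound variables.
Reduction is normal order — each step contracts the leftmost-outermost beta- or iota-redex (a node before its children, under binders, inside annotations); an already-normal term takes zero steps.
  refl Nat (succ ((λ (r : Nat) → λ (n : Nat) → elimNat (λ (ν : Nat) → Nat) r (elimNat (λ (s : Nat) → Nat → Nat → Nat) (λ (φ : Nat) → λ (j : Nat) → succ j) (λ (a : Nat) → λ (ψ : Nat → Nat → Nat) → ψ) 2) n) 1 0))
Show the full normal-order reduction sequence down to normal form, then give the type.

normal-order reduction sequence:
  refl Nat (succ ((λ (r : Nat) → λ (n : Nat) → elimNat (λ (ν : Nat) → Nat) r (elimNat (λ (s : Nat) → Nat → Nat → Nat) (λ (φ : Nat) → λ (j : Nat) → succ j) (λ (a : Nat) → λ (ψ : Nat → Nat → Nat) → ψ) 2) n) 1 0))
  ~> refl Nat (succ ((λ (r : Nat) → elimNat (λ (n : Nat) → Nat) 1 (elimNat (λ (ν : Nat) → Nat → Nat → Nat) (λ (s : Nat) → λ (φ : Nat) → succ φ) (λ (j : Nat) → λ (a : Nat → Nat → Nat) → a) 2) r) 0))
  ~> refl Nat (succ (elimNat (λ (r : Nat) → Nat) 1 (elimNat (λ (n : Nat) → Nat → Nat → Nat) (λ (ν : Nat) → λ (s : Nat) → succ s) (λ (φ : Nat) → λ (j : Nat → Nat → Nat) → j) 2) 0))
  ~> refl Nat 2
the term's type:
  Eq Nat 2 2


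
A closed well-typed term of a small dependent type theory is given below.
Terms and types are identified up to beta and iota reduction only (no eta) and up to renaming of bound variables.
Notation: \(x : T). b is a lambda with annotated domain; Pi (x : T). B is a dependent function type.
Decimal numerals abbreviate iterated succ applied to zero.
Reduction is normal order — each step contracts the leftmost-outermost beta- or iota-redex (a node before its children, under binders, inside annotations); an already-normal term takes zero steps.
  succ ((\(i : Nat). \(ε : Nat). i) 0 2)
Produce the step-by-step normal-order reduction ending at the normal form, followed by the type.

normal-order reduction sequence:
  succ ((\(i : Nat). \(ε : Nat). i) 0 2)
  ~> succ ((\(i : Nat). 0) 2)
  ~> 1
the term's type:
  Nat
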